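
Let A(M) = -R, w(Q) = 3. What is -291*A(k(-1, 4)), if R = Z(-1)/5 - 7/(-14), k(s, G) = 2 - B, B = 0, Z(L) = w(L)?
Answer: 3201/10 ≈ 320.10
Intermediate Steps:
Z(L) = 3
k(s, G) = 2 (k(s, G) = 2 - 1*0 = 2 + 0 = 2)
R = 11/10 (R = 3/5 - 7/(-14) = 3*(⅕) - 7*(-1/14) = ⅗ + ½ = 11/10 ≈ 1.1000)
A(M) = -11/10 (A(M) = -1*11/10 = -11/10)
-291*A(k(-1, 4)) = -291*(-11/10) = 3201/10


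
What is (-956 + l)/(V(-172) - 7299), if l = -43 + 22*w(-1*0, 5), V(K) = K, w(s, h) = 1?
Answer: 977/7471 ≈ 0.13077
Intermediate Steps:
l = -21 (l = -43 + 22*1 = -43 + 22 = -21)
(-956 + l)/(V(-172) - 7299) = (-956 - 21)/(-172 - 7299) = -977/(-7471) = -977*(-1/7471) = 977/7471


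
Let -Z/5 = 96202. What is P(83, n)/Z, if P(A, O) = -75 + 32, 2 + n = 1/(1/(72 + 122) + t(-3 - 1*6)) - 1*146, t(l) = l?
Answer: 43/481010 ≈ 8.9395e-5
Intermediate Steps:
Z = -481010 (Z = -5*96202 = -481010)
n = -258454/1745 (n = -2 + (1/(1/(72 + 122) + (-3 - 1*6)) - 1*146) = -2 + (1/(1/194 + (-3 - 6)) - 146) = -2 + (1/(1/194 - 9) - 146) = -2 + (1/(-1745/194) - 146) = -2 + (-194/1745 - 146) = -2 - 254964/1745 = -258454/1745 ≈ -148.11)
P(A, O) = -43
P(83, n)/Z = -43/(-481010) = -43*(-1/481010) = 43/481010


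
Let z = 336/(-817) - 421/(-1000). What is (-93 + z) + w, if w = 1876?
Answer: 1456718957/817000 ≈ 1783.0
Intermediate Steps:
z = 7957/817000 (z = 336*(-1/817) - 421*(-1/1000) = -336/817 + 421/1000 = 7957/817000 ≈ 0.0097393)
(-93 + z) + w = (-93 + 7957/817000) + 1876 = -75973043/817000 + 1876 = 1456718957/817000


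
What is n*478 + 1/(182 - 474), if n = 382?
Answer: 53318031/292 ≈ 1.8260e+5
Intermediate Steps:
n*478 + 1/(182 - 474) = 382*478 + 1/(182 - 474) = 182596 + 1/(-292) = 182596 - 1/292 = 53318031/292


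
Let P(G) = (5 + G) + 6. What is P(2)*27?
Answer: 351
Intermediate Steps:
P(G) = 11 + G
P(2)*27 = (11 + 2)*27 = 13*27 = 351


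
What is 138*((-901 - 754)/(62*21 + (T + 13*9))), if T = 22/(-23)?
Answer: -1050594/6523 ≈ -161.06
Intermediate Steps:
T = -22/23 (T = 22*(-1/23) = -22/23 ≈ -0.95652)
138*((-901 - 754)/(62*21 + (T + 13*9))) = 138*((-901 - 754)/(62*21 + (-22/23 + 13*9))) = 138*(-1655/(1302 + (-22/23 + 117))) = 138*(-1655/(1302 + 2669/23)) = 138*(-1655/32615/23) = 138*(-1655*23/32615) = 138*(-7613/6523) = -1050594/6523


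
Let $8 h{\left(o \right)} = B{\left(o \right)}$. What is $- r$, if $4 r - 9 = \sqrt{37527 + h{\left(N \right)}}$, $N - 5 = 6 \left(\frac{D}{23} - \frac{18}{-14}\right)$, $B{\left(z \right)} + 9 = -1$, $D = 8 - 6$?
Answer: $- \frac{9}{4} - \frac{\sqrt{150103}}{8} \approx -50.679$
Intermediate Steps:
$D = 2$ ($D = 8 - 6 = 2$)
$B{\left(z \right)} = -10$ ($B{\left(z \right)} = -9 - 1 = -10$)
$N = \frac{2131}{161}$ ($N = 5 + 6 \left(\frac{2}{23} - \frac{18}{-14}\right) = 5 + 6 \left(2 \cdot \frac{1}{23} - - \frac{9}{7}\right) = 5 + 6 \left(\frac{2}{23} + \frac{9}{7}\right) = 5 + 6 \cdot \frac{221}{161} = 5 + \frac{1326}{161} = \frac{2131}{161} \approx 13.236$)
$h{\left(o \right)} = - \frac{5}{4}$ ($h{\left(o \right)} = \frac{1}{8} \left(-10\right) = - \frac{5}{4}$)
$r = \frac{9}{4} + \frac{\sqrt{150103}}{8}$ ($r = \frac{9}{4} + \frac{\sqrt{37527 - \frac{5}{4}}}{4} = \frac{9}{4} + \frac{\sqrt{\frac{150103}{4}}}{4} = \frac{9}{4} + \frac{\frac{1}{2} \sqrt{150103}}{4} = \frac{9}{4} + \frac{\sqrt{150103}}{8} \approx 50.679$)
$- r = - (\frac{9}{4} + \frac{\sqrt{150103}}{8}) = - \frac{9}{4} - \frac{\sqrt{150103}}{8}$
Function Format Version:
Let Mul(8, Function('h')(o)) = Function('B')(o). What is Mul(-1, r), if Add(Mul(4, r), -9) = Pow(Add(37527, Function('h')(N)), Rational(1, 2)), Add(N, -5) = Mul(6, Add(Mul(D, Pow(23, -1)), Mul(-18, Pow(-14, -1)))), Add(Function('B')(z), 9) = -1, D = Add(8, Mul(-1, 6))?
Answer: Add(Rational(-9, 4), Mul(Rational(-1, 8), Pow(150103, Rational(1, 2)))) ≈ -50.679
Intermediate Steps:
D = 2 (D = Add(8, -6) = 2)
Function('B')(z) = -10 (Function('B')(z) = Add(-9, -1) = -10)
N = Rational(2131, 161) (N = Add(5, Mul(6, Add(Mul(2, Pow(23, -1)), Mul(-18, Pow(-14, -1))))) = Add(5, Mul(6, Add(Mul(2, Rational(1, 23)), Mul(-18, Rational(-1, 14))))) = Add(5, Mul(6, Add(Rational(2, 23), Rational(9, 7)))) = Add(5, Mul(6, Rational(221, 161))) = Add(5, Rational(1326, 161)) = Rational(2131, 161) ≈ 13.236)
Function('h')(o) = Rational(-5, 4) (Function('h')(o) = Mul(Rational(1, 8), -10) = Rational(-5, 4))
r = Add(Rational(9, 4), Mul(Rational(1, 8), Pow(150103, Rational(1, 2)))) (r = Add(Rational(9, 4), Mul(Rational(1, 4), Pow(Add(37527, Rational(-5, 4)), Rational(1, 2)))) = Add(Rational(9, 4), Mul(Rational(1, 4), Pow(Rational(150103, 4), Rational(1, 2)))) = Add(Rational(9, 4), Mul(Rational(1, 4), Mul(Rational(1, 2), Pow(150103, Rational(1, 2))))) = Add(Rational(9, 4), Mul(Rational(1, 8), Pow(150103, Rational(1, 2)))) ≈ 50.679)
Mul(-1, r) = Mul(-1, Add(Rational(9, 4), Mul(Rational(1, 8), Pow(150103, Rational(1, 2))))) = Add(Rational(-9, 4), Mul(Rational(-1, 8), Pow(150103, Rational(1, 2))))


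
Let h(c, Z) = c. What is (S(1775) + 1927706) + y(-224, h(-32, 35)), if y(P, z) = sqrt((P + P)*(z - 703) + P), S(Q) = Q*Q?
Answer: 5078331 + 4*sqrt(20566) ≈ 5.0789e+6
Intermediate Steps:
S(Q) = Q**2
y(P, z) = sqrt(P + 2*P*(-703 + z)) (y(P, z) = sqrt((2*P)*(-703 + z) + P) = sqrt(2*P*(-703 + z) + P) = sqrt(P + 2*P*(-703 + z)))
(S(1775) + 1927706) + y(-224, h(-32, 35)) = (1775**2 + 1927706) + sqrt(-224*(-1405 + 2*(-32))) = (3150625 + 1927706) + sqrt(-224*(-1405 - 64)) = 5078331 + sqrt(-224*(-1469)) = 5078331 + sqrt(329056) = 5078331 + 4*sqrt(20566)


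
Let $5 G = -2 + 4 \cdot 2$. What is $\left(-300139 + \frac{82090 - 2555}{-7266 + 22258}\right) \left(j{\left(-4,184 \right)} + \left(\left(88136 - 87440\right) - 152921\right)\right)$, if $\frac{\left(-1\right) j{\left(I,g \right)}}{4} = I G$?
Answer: $\frac{3424329401159237}{74960} \approx 4.5682 \cdot 10^{10}$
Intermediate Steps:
$G = \frac{6}{5}$ ($G = \frac{-2 + 4 \cdot 2}{5} = \frac{-2 + 8}{5} = \frac{1}{5} \cdot 6 = \frac{6}{5} \approx 1.2$)
$j{\left(I,g \right)} = - \frac{24 I}{5}$ ($j{\left(I,g \right)} = - 4 I \frac{6}{5} = - 4 \frac{6 I}{5} = - \frac{24 I}{5}$)
$\left(-300139 + \frac{82090 - 2555}{-7266 + 22258}\right) \left(j{\left(-4,184 \right)} + \left(\left(88136 - 87440\right) - 152921\right)\right) = \left(-300139 + \frac{82090 - 2555}{-7266 + 22258}\right) \left(\left(- \frac{24}{5}\right) \left(-4\right) + \left(\left(88136 - 87440\right) - 152921\right)\right) = \left(-300139 + \frac{79535}{14992}\right) \left(\frac{96}{5} + \left(696 - 152921\right)\right) = \left(-300139 + 79535 \cdot \frac{1}{14992}\right) \left(\frac{96}{5} - 152225\right) = \left(-300139 + \frac{79535}{14992}\right) \left(- \frac{761029}{5}\right) = \left(- \frac{4499604353}{14992}\right) \left(- \frac{761029}{5}\right) = \frac{3424329401159237}{74960}$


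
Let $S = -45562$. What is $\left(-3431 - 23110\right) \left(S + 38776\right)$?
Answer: $180107226$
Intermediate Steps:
$\left(-3431 - 23110\right) \left(S + 38776\right) = \left(-3431 - 23110\right) \left(-45562 + 38776\right) = \left(-26541\right) \left(-6786\right) = 180107226$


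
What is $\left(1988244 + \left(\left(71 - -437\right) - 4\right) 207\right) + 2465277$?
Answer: $4557849$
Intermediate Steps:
$\left(1988244 + \left(\left(71 - -437\right) - 4\right) 207\right) + 2465277 = \left(1988244 + \left(\left(71 + 437\right) - 4\right) 207\right) + 2465277 = \left(1988244 + \left(508 - 4\right) 207\right) + 2465277 = \left(1988244 + 504 \cdot 207\right) + 2465277 = \left(1988244 + 104328\right) + 2465277 = 2092572 + 2465277 = 4557849$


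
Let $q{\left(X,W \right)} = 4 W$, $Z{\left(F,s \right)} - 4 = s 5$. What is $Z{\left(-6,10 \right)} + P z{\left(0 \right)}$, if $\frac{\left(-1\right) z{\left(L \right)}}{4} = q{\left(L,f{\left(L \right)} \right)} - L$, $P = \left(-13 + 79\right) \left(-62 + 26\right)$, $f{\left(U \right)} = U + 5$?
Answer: $190134$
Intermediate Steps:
$Z{\left(F,s \right)} = 4 + 5 s$ ($Z{\left(F,s \right)} = 4 + s 5 = 4 + 5 s$)
$f{\left(U \right)} = 5 + U$
$P = -2376$ ($P = 66 \left(-36\right) = -2376$)
$z{\left(L \right)} = -80 - 12 L$ ($z{\left(L \right)} = - 4 \left(4 \left(5 + L\right) - L\right) = - 4 \left(\left(20 + 4 L\right) - L\right) = - 4 \left(20 + 3 L\right) = -80 - 12 L$)
$Z{\left(-6,10 \right)} + P z{\left(0 \right)} = \left(4 + 5 \cdot 10\right) - 2376 \left(-80 - 0\right) = \left(4 + 50\right) - 2376 \left(-80 + 0\right) = 54 - -190080 = 54 + 190080 = 190134$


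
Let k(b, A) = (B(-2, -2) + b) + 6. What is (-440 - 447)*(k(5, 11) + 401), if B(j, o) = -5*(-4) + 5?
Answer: -387619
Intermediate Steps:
B(j, o) = 25 (B(j, o) = 20 + 5 = 25)
k(b, A) = 31 + b (k(b, A) = (25 + b) + 6 = 31 + b)
(-440 - 447)*(k(5, 11) + 401) = (-440 - 447)*((31 + 5) + 401) = -887*(36 + 401) = -887*437 = -387619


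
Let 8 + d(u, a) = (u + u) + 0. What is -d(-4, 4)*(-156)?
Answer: -2496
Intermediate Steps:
d(u, a) = -8 + 2*u (d(u, a) = -8 + ((u + u) + 0) = -8 + (2*u + 0) = -8 + 2*u)
-d(-4, 4)*(-156) = -(-8 + 2*(-4))*(-156) = -(-8 - 8)*(-156) = -(-16)*(-156) = -1*2496 = -2496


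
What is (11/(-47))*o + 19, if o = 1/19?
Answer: 16956/893 ≈ 18.988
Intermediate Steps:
o = 1/19 ≈ 0.052632
(11/(-47))*o + 19 = (11/(-47))*(1/19) + 19 = (11*(-1/47))*(1/19) + 19 = -11/47*1/19 + 19 = -11/893 + 19 = 16956/893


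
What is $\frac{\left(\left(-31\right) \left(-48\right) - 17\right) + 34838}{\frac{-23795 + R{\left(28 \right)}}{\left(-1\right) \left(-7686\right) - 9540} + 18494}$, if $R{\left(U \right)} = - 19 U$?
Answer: $\frac{7479654}{3812467} \approx 1.9619$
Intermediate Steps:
$\frac{\left(\left(-31\right) \left(-48\right) - 17\right) + 34838}{\frac{-23795 + R{\left(28 \right)}}{\left(-1\right) \left(-7686\right) - 9540} + 18494} = \frac{\left(\left(-31\right) \left(-48\right) - 17\right) + 34838}{\frac{-23795 - 532}{\left(-1\right) \left(-7686\right) - 9540} + 18494} = \frac{\left(1488 - 17\right) + 34838}{\frac{-23795 - 532}{7686 - 9540} + 18494} = \frac{1471 + 34838}{- \frac{24327}{-1854} + 18494} = \frac{36309}{\left(-24327\right) \left(- \frac{1}{1854}\right) + 18494} = \frac{36309}{\frac{2703}{206} + 18494} = \frac{36309}{\frac{3812467}{206}} = 36309 \cdot \frac{206}{3812467} = \frac{7479654}{3812467}$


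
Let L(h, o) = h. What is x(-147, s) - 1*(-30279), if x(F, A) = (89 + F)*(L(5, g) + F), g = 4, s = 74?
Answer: 38515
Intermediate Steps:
x(F, A) = (5 + F)*(89 + F) (x(F, A) = (89 + F)*(5 + F) = (5 + F)*(89 + F))
x(-147, s) - 1*(-30279) = (445 + (-147)² + 94*(-147)) - 1*(-30279) = (445 + 21609 - 13818) + 30279 = 8236 + 30279 = 38515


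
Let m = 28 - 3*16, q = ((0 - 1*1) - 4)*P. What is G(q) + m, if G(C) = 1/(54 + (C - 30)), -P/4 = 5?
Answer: -2479/124 ≈ -19.992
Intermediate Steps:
P = -20 (P = -4*5 = -20)
q = 100 (q = ((0 - 1*1) - 4)*(-20) = ((0 - 1) - 4)*(-20) = (-1 - 4)*(-20) = -5*(-20) = 100)
G(C) = 1/(24 + C) (G(C) = 1/(54 + (-30 + C)) = 1/(24 + C))
m = -20 (m = 28 - 48 = -20)
G(q) + m = 1/(24 + 100) - 20 = 1/124 - 20 = -2479/124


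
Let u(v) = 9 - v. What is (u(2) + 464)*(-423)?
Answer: -199233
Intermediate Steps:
(u(2) + 464)*(-423) = ((9 - 1*2) + 464)*(-423) = ((9 - 2) + 464)*(-423) = (7 + 464)*(-423) = 471*(-423) = -199233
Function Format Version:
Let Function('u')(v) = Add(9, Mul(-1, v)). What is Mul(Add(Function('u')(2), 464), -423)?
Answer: -199233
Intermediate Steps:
Mul(Add(Function('u')(2), 464), -423) = Mul(Add(Add(9, Mul(-1, 2)), 464), -423) = Mul(Add(Add(9, -2), 464), -423) = Mul(Add(7, 464), -423) = Mul(471, -423) = -199233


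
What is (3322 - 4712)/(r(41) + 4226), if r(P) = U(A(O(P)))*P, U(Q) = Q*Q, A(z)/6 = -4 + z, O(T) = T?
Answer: -139/202487 ≈ -0.00068646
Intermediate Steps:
A(z) = -24 + 6*z (A(z) = 6*(-4 + z) = -24 + 6*z)
U(Q) = Q²
r(P) = P*(-24 + 6*P)² (r(P) = (-24 + 6*P)²*P = P*(-24 + 6*P)²)
(3322 - 4712)/(r(41) + 4226) = (3322 - 4712)/(36*41*(-4 + 41)² + 4226) = -1390/(36*41*37² + 4226) = -1390/(36*41*1369 + 4226) = -1390/(2020644 + 4226) = -1390/2024870 = -1390*1/2024870 = -139/202487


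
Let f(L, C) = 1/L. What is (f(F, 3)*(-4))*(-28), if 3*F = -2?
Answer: -168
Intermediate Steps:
F = -⅔ (F = (⅓)*(-2) = -⅔ ≈ -0.66667)
f(L, C) = 1/L
(f(F, 3)*(-4))*(-28) = (-4/(-⅔))*(-28) = -3/2*(-4)*(-28) = 6*(-28) = -168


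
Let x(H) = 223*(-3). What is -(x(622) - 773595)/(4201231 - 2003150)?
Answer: 774264/2198081 ≈ 0.35225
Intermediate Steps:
x(H) = -669
-(x(622) - 773595)/(4201231 - 2003150) = -(-669 - 773595)/(4201231 - 2003150) = -(-774264)/2198081 = -1*(-774264/2198081) = 774264/2198081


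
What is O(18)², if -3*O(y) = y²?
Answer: 11664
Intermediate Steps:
O(y) = -y²/3
O(18)² = (-⅓*18²)² = (-⅓*324)² = (-108)² = 11664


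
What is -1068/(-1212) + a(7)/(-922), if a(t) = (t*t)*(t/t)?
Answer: 77109/93122 ≈ 0.82804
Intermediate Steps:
a(t) = t² (a(t) = t²*1 = t²)
-1068/(-1212) + a(7)/(-922) = -1068/(-1212) + 7²/(-922) = -1068*(-1/1212) + 49*(-1/922) = 89/101 - 49/922 = 77109/93122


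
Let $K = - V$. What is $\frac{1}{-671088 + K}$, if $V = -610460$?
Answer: $- \frac{1}{60628} \approx -1.6494 \cdot 10^{-5}$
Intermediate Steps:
$K = 610460$ ($K = \left(-1\right) \left(-610460\right) = 610460$)
$\frac{1}{-671088 + K} = \frac{1}{-671088 + 610460} = \frac{1}{-60628} = - \frac{1}{60628}$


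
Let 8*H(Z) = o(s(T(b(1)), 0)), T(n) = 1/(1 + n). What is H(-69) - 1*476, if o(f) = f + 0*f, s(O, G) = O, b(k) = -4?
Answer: -11425/24 ≈ -476.04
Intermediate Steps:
o(f) = f (o(f) = f + 0 = f)
H(Z) = -1/24 (H(Z) = 1/(8*(1 - 4)) = (1/8)/(-3) = (1/8)*(-1/3) = -1/24)
H(-69) - 1*476 = -1/24 - 1*476 = -1/24 - 476 = -11425/24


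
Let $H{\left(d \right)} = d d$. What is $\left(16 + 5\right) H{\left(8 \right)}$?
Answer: $1344$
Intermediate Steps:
$H{\left(d \right)} = d^{2}$
$\left(16 + 5\right) H{\left(8 \right)} = \left(16 + 5\right) 8^{2} = 21 \cdot 64 = 1344$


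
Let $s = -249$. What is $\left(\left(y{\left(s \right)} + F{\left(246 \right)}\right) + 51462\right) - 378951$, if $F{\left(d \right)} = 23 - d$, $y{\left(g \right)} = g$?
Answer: $-327961$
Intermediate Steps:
$\left(\left(y{\left(s \right)} + F{\left(246 \right)}\right) + 51462\right) - 378951 = \left(\left(-249 + \left(23 - 246\right)\right) + 51462\right) - 378951 = \left(\left(-249 - 223\right) + 51462\right) - 378951 = \left(-472 + 51462\right) - 378951 = 50990 - 378951 = -327961$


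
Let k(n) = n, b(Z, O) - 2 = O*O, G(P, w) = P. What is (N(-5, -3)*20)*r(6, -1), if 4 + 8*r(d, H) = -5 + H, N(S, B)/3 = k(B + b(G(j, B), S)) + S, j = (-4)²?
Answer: -1425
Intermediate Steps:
j = 16
b(Z, O) = 2 + O² (b(Z, O) = 2 + O*O = 2 + O²)
N(S, B) = 6 + 3*B + 3*S + 3*S² (N(S, B) = 3*((B + (2 + S²)) + S) = 3*((2 + B + S²) + S) = 3*(2 + B + S + S²) = 6 + 3*B + 3*S + 3*S²)
r(d, H) = -9/8 + H/8 (r(d, H) = -½ + (-5 + H)/8 = -½ + (-5/8 + H/8) = -9/8 + H/8)
(N(-5, -3)*20)*r(6, -1) = ((6 + 3*(-3) + 3*(-5) + 3*(-5)²)*20)*(-9/8 + (⅛)*(-1)) = ((6 - 9 - 15 + 3*25)*20)*(-9/8 - ⅛) = ((6 - 9 - 15 + 75)*20)*(-5/4) = (57*20)*(-5/4) = 1140*(-5/4) = -1425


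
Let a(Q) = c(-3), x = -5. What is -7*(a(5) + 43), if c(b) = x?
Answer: -266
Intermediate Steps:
c(b) = -5
a(Q) = -5
-7*(a(5) + 43) = -7*(-5 + 43) = -7*38 = -266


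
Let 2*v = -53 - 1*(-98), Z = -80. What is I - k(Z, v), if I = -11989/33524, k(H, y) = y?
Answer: -766279/33524 ≈ -22.858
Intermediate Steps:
v = 45/2 (v = (-53 - 1*(-98))/2 = (-53 + 98)/2 = (½)*45 = 45/2 ≈ 22.500)
I = -11989/33524 (I = -11989*1/33524 = -11989/33524 ≈ -0.35762)
I - k(Z, v) = -11989/33524 - 1*45/2 = -11989/33524 - 45/2 = -766279/33524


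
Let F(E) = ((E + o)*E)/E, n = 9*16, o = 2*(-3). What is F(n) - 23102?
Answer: -22964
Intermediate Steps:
o = -6
n = 144
F(E) = -6 + E (F(E) = ((E - 6)*E)/E = ((-6 + E)*E)/E = (E*(-6 + E))/E = -6 + E)
F(n) - 23102 = (-6 + 144) - 23102 = 138 - 23102 = -22964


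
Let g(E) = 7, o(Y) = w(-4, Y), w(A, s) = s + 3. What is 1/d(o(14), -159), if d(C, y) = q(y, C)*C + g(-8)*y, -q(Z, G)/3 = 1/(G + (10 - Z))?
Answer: -62/69023 ≈ -0.00089825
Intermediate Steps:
w(A, s) = 3 + s
q(Z, G) = -3/(10 + G - Z) (q(Z, G) = -3/(G + (10 - Z)) = -3/(10 + G - Z))
o(Y) = 3 + Y
d(C, y) = 7*y - 3*C/(10 + C - y) (d(C, y) = (-3/(10 + C - y))*C + 7*y = -3*C/(10 + C - y) + 7*y = 7*y - 3*C/(10 + C - y))
1/d(o(14), -159) = 1/((-3*(3 + 14) + 7*(-159)*(10 + (3 + 14) - 1*(-159)))/(10 + (3 + 14) - 1*(-159))) = 1/((-3*17 + 7*(-159)*(10 + 17 + 159))/(10 + 17 + 159)) = 1/((-51 + 7*(-159)*186)/186) = 1/((-51 - 207018)/186) = 1/((1/186)*(-207069)) = 1/(-69023/62) = -62/69023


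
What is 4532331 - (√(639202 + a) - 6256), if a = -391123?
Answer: 4538587 - √248079 ≈ 4.5381e+6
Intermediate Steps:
4532331 - (√(639202 + a) - 6256) = 4532331 - (√(639202 - 391123) - 6256) = 4532331 - (√248079 - 6256) = 4532331 - (-6256 + √248079) = 4532331 + (6256 - √248079) = 4538587 - √248079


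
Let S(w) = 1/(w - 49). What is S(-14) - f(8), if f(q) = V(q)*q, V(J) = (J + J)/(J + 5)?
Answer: -8077/819 ≈ -9.8620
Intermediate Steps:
S(w) = 1/(-49 + w)
V(J) = 2*J/(5 + J) (V(J) = (2*J)/(5 + J) = 2*J/(5 + J))
f(q) = 2*q²/(5 + q) (f(q) = (2*q/(5 + q))*q = 2*q²/(5 + q))
S(-14) - f(8) = 1/(-49 - 14) - 2*8²/(5 + 8) = 1/(-63) - 2*64/13 = -1/63 - 2*64/13 = -1/63 - 1*128/13 = -1/63 - 128/13 = -8077/819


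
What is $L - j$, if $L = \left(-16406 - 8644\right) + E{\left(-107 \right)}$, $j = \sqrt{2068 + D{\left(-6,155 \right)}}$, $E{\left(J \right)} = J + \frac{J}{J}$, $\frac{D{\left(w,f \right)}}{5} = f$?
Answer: $-25156 - \sqrt{2843} \approx -25209.0$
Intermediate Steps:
$D{\left(w,f \right)} = 5 f$
$E{\left(J \right)} = 1 + J$ ($E{\left(J \right)} = J + 1 = 1 + J$)
$j = \sqrt{2843}$ ($j = \sqrt{2068 + 5 \cdot 155} = \sqrt{2068 + 775} = \sqrt{2843} \approx 53.32$)
$L = -25156$ ($L = \left(-16406 - 8644\right) + \left(1 - 107\right) = -25050 - 106 = -25156$)
$L - j = -25156 - \sqrt{2843}$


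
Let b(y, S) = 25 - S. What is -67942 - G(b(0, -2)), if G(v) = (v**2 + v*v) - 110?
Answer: -69290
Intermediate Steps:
G(v) = -110 + 2*v**2 (G(v) = (v**2 + v**2) - 110 = 2*v**2 - 110 = -110 + 2*v**2)
-67942 - G(b(0, -2)) = -67942 - (-110 + 2*(25 - 1*(-2))**2) = -67942 - (-110 + 2*(25 + 2)**2) = -67942 - (-110 + 2*27**2) = -67942 - (-110 + 2*729) = -67942 - (-110 + 1458) = -67942 - 1*1348 = -67942 - 1348 = -69290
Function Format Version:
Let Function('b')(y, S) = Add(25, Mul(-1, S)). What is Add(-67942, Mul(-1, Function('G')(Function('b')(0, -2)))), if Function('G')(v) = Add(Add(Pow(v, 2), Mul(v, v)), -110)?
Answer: -69290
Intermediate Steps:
Function('G')(v) = Add(-110, Mul(2, Pow(v, 2))) (Function('G')(v) = Add(Add(Pow(v, 2), Pow(v, 2)), -110) = Add(Mul(2, Pow(v, 2)), -110) = Add(-110, Mul(2, Pow(v, 2))))
Add(-67942, Mul(-1, Function('G')(Function('b')(0, -2)))) = Add(-67942, Mul(-1, Add(-110, Mul(2, Pow(Add(25, Mul(-1, -2)), 2))))) = Add(-67942, Mul(-1, Add(-110, Mul(2, Pow(Add(25, 2), 2))))) = Add(-67942, Mul(-1, Add(-110, Mul(2, Pow(27, 2))))) = Add(-67942, Mul(-1, Add(-110, Mul(2, 729)))) = Add(-67942, Mul(-1, Add(-110, 1458))) = Add(-67942, Mul(-1, 1348)) = Add(-67942, -1348) = -69290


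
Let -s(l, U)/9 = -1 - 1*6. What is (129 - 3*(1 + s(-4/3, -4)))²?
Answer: 3969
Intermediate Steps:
s(l, U) = 63 (s(l, U) = -9*(-1 - 1*6) = -9*(-1 - 6) = -9*(-7) = 63)
(129 - 3*(1 + s(-4/3, -4)))² = (129 - 3*(1 + 63))² = (129 - 3*64)² = (129 - 192)² = (-63)² = 3969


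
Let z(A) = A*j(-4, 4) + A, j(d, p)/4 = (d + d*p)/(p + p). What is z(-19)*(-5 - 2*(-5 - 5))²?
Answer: 38475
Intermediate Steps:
j(d, p) = 2*(d + d*p)/p (j(d, p) = 4*((d + d*p)/(p + p)) = 4*((d + d*p)/((2*p))) = 4*((d + d*p)*(1/(2*p))) = 4*((d + d*p)/(2*p)) = 2*(d + d*p)/p)
z(A) = -9*A (z(A) = A*(2*(-4)*(1 + 4)/4) + A = A*(2*(-4)*(¼)*5) + A = A*(-10) + A = -10*A + A = -9*A)
z(-19)*(-5 - 2*(-5 - 5))² = (-9*(-19))*(-5 - 2*(-5 - 5))² = 171*(-5 - 2*(-10))² = 171*(-5 + 20)² = 171*15² = 171*225 = 38475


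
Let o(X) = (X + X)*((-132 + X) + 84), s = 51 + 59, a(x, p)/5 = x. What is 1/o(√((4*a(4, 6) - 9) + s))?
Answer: -1/4246 - 24*√181/384263 ≈ -0.0010758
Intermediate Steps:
a(x, p) = 5*x
s = 110
o(X) = 2*X*(-48 + X) (o(X) = (2*X)*(-48 + X) = 2*X*(-48 + X))
1/o(√((4*a(4, 6) - 9) + s)) = 1/(2*√((4*(5*4) - 9) + 110)*(-48 + √((4*(5*4) - 9) + 110))) = 1/(2*√((4*20 - 9) + 110)*(-48 + √((4*20 - 9) + 110))) = 1/(2*√((80 - 9) + 110)*(-48 + √((80 - 9) + 110))) = 1/(2*√(71 + 110)*(-48 + √(71 + 110))) = 1/(2*√181*(-48 + √181)) = √181/(362*(-48 + √181))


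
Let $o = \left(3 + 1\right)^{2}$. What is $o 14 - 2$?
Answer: $222$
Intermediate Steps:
$o = 16$ ($o = 4^{2} = 16$)
$o 14 - 2 = 16 \cdot 14 - 2 = 224 - 2 = 222$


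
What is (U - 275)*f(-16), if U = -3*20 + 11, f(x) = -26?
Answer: 8424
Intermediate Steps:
U = -49 (U = -60 + 11 = -49)
(U - 275)*f(-16) = (-49 - 275)*(-26) = -324*(-26) = 8424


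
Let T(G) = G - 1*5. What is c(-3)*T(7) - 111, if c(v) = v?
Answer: -117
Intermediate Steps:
T(G) = -5 + G (T(G) = G - 5 = -5 + G)
c(-3)*T(7) - 111 = -3*(-5 + 7) - 111 = -3*2 - 111 = -6 - 111 = -117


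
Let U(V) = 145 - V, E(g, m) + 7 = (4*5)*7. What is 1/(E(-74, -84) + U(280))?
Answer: -1/2 ≈ -0.50000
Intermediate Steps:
E(g, m) = 133 (E(g, m) = -7 + (4*5)*7 = -7 + 20*7 = -7 + 140 = 133)
1/(E(-74, -84) + U(280)) = 1/(133 + (145 - 1*280)) = 1/(133 + (145 - 280)) = 1/(133 - 135) = 1/(-2) = -1/2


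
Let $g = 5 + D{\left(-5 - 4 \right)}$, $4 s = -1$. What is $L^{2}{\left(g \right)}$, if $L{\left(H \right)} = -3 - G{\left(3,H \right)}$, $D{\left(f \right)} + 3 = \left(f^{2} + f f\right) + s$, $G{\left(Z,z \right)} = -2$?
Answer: $1$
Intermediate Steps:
$s = - \frac{1}{4}$ ($s = \frac{1}{4} \left(-1\right) = - \frac{1}{4} \approx -0.25$)
$D{\left(f \right)} = - \frac{13}{4} + 2 f^{2}$ ($D{\left(f \right)} = -3 - \left(\frac{1}{4} - f^{2} - f f\right) = -3 + \left(\left(f^{2} + f^{2}\right) - \frac{1}{4}\right) = -3 + \left(2 f^{2} - \frac{1}{4}\right) = -3 + \left(- \frac{1}{4} + 2 f^{2}\right) = - \frac{13}{4} + 2 f^{2}$)
$g = \frac{655}{4}$ ($g = 5 - \left(\frac{13}{4} - 2 \left(-5 - 4\right)^{2}\right) = 5 - \left(\frac{13}{4} - 2 \left(-9\right)^{2}\right) = 5 + \left(- \frac{13}{4} + 2 \cdot 81\right) = 5 + \left(- \frac{13}{4} + 162\right) = 5 + \frac{635}{4} = \frac{655}{4} \approx 163.75$)
$L{\left(H \right)} = -1$ ($L{\left(H \right)} = -3 - -2 = -3 + 2 = -1$)
$L^{2}{\left(g \right)} = \left(-1\right)^{2} = 1$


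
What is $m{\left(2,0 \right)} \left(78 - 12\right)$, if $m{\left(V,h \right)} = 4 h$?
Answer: $0$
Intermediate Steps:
$m{\left(2,0 \right)} \left(78 - 12\right) = 4 \cdot 0 \left(78 - 12\right) = 0 \cdot 66 = 0$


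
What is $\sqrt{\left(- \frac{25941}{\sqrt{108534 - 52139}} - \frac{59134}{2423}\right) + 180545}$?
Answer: $\frac{\sqrt{3370658747540200573575 - 8588832693413655 \sqrt{56395}}}{136645085} \approx 424.75$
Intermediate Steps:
$\sqrt{\left(- \frac{25941}{\sqrt{108534 - 52139}} - \frac{59134}{2423}\right) + 180545} = \sqrt{\left(- \frac{25941}{\sqrt{56395}} - \frac{59134}{2423}\right) + 180545} = \sqrt{\left(- 25941 \frac{\sqrt{56395}}{56395} - \frac{59134}{2423}\right) + 180545} = \sqrt{\left(- \frac{25941 \sqrt{56395}}{56395} - \frac{59134}{2423}\right) + 180545} = \sqrt{\left(- \frac{59134}{2423} - \frac{25941 \sqrt{56395}}{56395}\right) + 180545} = \sqrt{\frac{437401401}{2423} - \frac{25941 \sqrt{56395}}{56395}}$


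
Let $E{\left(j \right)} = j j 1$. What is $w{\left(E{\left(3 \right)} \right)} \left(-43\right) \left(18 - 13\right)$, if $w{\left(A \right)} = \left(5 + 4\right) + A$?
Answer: $-3870$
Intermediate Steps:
$E{\left(j \right)} = j^{2}$ ($E{\left(j \right)} = j^{2} \cdot 1 = j^{2}$)
$w{\left(A \right)} = 9 + A$
$w{\left(E{\left(3 \right)} \right)} \left(-43\right) \left(18 - 13\right) = \left(9 + 3^{2}\right) \left(-43\right) \left(18 - 13\right) = \left(9 + 9\right) \left(-43\right) \left(18 - 13\right) = 18 \left(-43\right) 5 = \left(-774\right) 5 = -3870$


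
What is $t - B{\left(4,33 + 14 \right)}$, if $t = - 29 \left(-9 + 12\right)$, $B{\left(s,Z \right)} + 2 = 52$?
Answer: $-137$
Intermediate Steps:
$B{\left(s,Z \right)} = 50$ ($B{\left(s,Z \right)} = -2 + 52 = 50$)
$t = -87$ ($t = \left(-29\right) 3 = -87$)
$t - B{\left(4,33 + 14 \right)} = -87 - 50 = -137$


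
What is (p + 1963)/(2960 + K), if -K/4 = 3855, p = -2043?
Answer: 4/623 ≈ 0.0064205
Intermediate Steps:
K = -15420 (K = -4*3855 = -15420)
(p + 1963)/(2960 + K) = (-2043 + 1963)/(2960 - 15420) = -80/(-12460) = -80*(-1/12460) = 4/623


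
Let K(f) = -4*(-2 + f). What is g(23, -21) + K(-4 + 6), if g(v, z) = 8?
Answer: 8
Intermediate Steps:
K(f) = 8 - 4*f
g(23, -21) + K(-4 + 6) = 8 + (8 - 4*(-4 + 6)) = 8 + (8 - 4*2) = 8 + (8 - 8) = 8 + 0 = 8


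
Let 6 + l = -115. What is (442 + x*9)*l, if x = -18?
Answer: -33880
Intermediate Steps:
l = -121 (l = -6 - 115 = -121)
(442 + x*9)*l = (442 - 18*9)*(-121) = (442 - 162)*(-121) = 280*(-121) = -33880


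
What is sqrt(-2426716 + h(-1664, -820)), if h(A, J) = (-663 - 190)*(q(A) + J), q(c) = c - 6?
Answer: I*sqrt(302746) ≈ 550.22*I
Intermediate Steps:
q(c) = -6 + c
h(A, J) = 5118 - 853*A - 853*J (h(A, J) = (-663 - 190)*((-6 + A) + J) = -853*(-6 + A + J) = 5118 - 853*A - 853*J)
sqrt(-2426716 + h(-1664, -820)) = sqrt(-2426716 + (5118 - 853*(-1664) - 853*(-820))) = sqrt(-2426716 + (5118 + 1419392 + 699460)) = sqrt(-2426716 + 2123970) = sqrt(-302746) = I*sqrt(302746)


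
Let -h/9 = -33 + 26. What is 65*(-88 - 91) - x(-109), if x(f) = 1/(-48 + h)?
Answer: -174526/15 ≈ -11635.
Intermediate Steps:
h = 63 (h = -9*(-33 + 26) = -9*(-7) = 63)
x(f) = 1/15 (x(f) = 1/(-48 + 63) = 1/15)
65*(-88 - 91) - x(-109) = 65*(-88 - 91) - 1*1/15 = 65*(-179) - 1/15 = -11635 - 1/15 = -174526/15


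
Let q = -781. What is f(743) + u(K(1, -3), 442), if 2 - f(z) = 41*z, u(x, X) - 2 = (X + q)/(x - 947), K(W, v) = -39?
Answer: -30032235/986 ≈ -30459.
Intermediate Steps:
u(x, X) = 2 + (-781 + X)/(-947 + x) (u(x, X) = 2 + (X - 781)/(x - 947) = 2 + (-781 + X)/(-947 + x))
f(z) = 2 - 41*z
f(743) + u(K(1, -3), 442) = (2 - 41*743) + (-2675 + 442 + 2*(-39))/(-947 - 39) = (2 - 30463) + (-2675 + 442 - 78)/(-986) = -30461 - 1/986*(-2311) = -30461 + 2311/986 = -30032235/986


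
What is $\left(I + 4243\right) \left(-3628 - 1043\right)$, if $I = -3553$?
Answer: $-3222990$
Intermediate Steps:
$\left(I + 4243\right) \left(-3628 - 1043\right) = \left(-3553 + 4243\right) \left(-3628 - 1043\right) = 690 \left(-4671\right) = -3222990$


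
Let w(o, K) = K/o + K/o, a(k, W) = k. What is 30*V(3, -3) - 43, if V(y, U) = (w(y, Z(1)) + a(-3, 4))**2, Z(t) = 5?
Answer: -119/3 ≈ -39.667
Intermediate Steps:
w(o, K) = 2*K/o
V(y, U) = (-3 + 10/y)**2 (V(y, U) = (2*5/y - 3)**2 = (10/y - 3)**2 = (-3 + 10/y)**2)
30*V(3, -3) - 43 = 30*((-10 + 3*3)**2/3**2) - 43 = 30*((-10 + 9)**2/9) - 43 = 30*((1/9)*(-1)**2) - 43 = 30*((1/9)*1) - 43 = 30*(1/9) - 43 = 10/3 - 43 = -119/3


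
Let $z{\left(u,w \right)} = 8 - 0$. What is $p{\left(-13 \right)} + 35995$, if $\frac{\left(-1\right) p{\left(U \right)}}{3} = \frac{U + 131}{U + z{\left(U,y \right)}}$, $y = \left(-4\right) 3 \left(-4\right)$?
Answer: $\frac{180329}{5} \approx 36066.0$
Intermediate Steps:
$y = 48$ ($y = \left(-12\right) \left(-4\right) = 48$)
$z{\left(u,w \right)} = 8$ ($z{\left(u,w \right)} = 8 + 0 = 8$)
$p{\left(U \right)} = - \frac{3 \left(131 + U\right)}{8 + U}$ ($p{\left(U \right)} = - 3 \frac{U + 131}{U + 8} = - 3 \frac{131 + U}{8 + U} = - \frac{3 \left(131 + U\right)}{8 + U}$)
$p{\left(-13 \right)} + 35995 = \frac{3 \left(-131 - -13\right)}{8 - 13} + 35995 = \frac{3 \left(-131 + 13\right)}{-5} + 35995 = 3 \left(- \frac{1}{5}\right) \left(-118\right) + 35995 = \frac{354}{5} + 35995 = \frac{180329}{5}$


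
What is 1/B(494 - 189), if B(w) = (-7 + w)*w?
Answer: 1/90890 ≈ 1.1002e-5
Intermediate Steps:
B(w) = w*(-7 + w)
1/B(494 - 189) = 1/((494 - 189)*(-7 + (494 - 189))) = 1/(305*(-7 + 305)) = 1/(305*298) = 1/90890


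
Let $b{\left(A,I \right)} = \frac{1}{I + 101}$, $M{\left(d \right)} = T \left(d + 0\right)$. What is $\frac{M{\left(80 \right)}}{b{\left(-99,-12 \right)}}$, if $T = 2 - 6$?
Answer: $-28480$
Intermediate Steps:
$T = -4$ ($T = 2 - 6 = -4$)
$M{\left(d \right)} = - 4 d$ ($M{\left(d \right)} = - 4 \left(d + 0\right) = - 4 d$)
$b{\left(A,I \right)} = \frac{1}{101 + I}$
$\frac{M{\left(80 \right)}}{b{\left(-99,-12 \right)}} = \frac{\left(-4\right) 80}{\frac{1}{101 - 12}} = - \frac{320}{\frac{1}{89}} = - 320 \frac{1}{\frac{1}{89}} = \left(-320\right) 89 = -28480$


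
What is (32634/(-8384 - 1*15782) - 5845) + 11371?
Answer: 66754341/12083 ≈ 5524.6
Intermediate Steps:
(32634/(-8384 - 1*15782) - 5845) + 11371 = (32634/(-8384 - 15782) - 5845) + 11371 = (32634/(-24166) - 5845) + 11371 = (32634*(-1/24166) - 5845) + 11371 = (-16317/12083 - 5845) + 11371 = -70641452/12083 + 11371 = 66754341/12083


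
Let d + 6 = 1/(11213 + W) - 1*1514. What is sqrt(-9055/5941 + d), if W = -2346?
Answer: 2*I*sqrt(1055580477011177962)/52678847 ≈ 39.007*I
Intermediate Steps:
d = -13477839/8867 (d = -6 + (1/(11213 - 2346) - 1*1514) = -6 + (1/8867 - 1514) = -6 - 13424637/8867 = -13477839/8867 ≈ -1520.0)
sqrt(-9055/5941 + d) = sqrt(-9055/5941 - 13477839/8867) = sqrt(-80152132184/52678847) = 2*I*sqrt(1055580477011177962)/52678847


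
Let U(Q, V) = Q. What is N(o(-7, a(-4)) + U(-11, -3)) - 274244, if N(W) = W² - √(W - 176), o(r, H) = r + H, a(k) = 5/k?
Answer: -4381975/16 - I*√781/2 ≈ -2.7387e+5 - 13.973*I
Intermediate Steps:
o(r, H) = H + r
N(W) = W² - √(-176 + W)
N(o(-7, a(-4)) + U(-11, -3)) - 274244 = (((5/(-4) - 7) - 11)² - √(-176 + ((5/(-4) - 7) - 11))) - 274244 = (((5*(-¼) - 7) - 11)² - √(-176 + ((5*(-¼) - 7) - 11))) - 274244 = (((-5/4 - 7) - 11)² - √(-176 + ((-5/4 - 7) - 11))) - 274244 = ((-33/4 - 11)² - √(-176 + (-33/4 - 11))) - 274244 = ((-77/4)² - √(-176 - 77/4)) - 274244 = (5929/16 - √(-781/4)) - 274244 = (5929/16 - I*√781/2) - 274244 = -4381975/16 - I*√781/2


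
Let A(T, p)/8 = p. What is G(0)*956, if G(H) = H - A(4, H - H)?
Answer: 0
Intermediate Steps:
A(T, p) = 8*p
G(H) = H (G(H) = H - 8*(H - H) = H - 8*0 = H - 1*0 = H + 0 = H)
G(0)*956 = 0*956 = 0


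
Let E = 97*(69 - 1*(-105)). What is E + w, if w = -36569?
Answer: -19691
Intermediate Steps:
E = 16878 (E = 97*(69 + 105) = 97*174 = 16878)
E + w = 16878 - 36569 = -19691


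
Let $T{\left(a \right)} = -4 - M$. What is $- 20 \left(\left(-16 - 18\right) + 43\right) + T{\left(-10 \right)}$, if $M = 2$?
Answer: $-186$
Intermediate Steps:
$T{\left(a \right)} = -6$ ($T{\left(a \right)} = -4 - 2 = -6$)
$- 20 \left(\left(-16 - 18\right) + 43\right) + T{\left(-10 \right)} = - 20 \left(\left(-16 - 18\right) + 43\right) - 6 = - 20 \left(-34 + 43\right) - 6 = \left(-20\right) 9 - 6 = -180 - 6 = -186$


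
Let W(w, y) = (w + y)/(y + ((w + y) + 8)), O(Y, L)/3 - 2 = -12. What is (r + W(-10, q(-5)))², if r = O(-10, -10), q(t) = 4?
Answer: 961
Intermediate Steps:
O(Y, L) = -30 (O(Y, L) = 6 + 3*(-12) = 6 - 36 = -30)
W(w, y) = (w + y)/(8 + w + 2*y) (W(w, y) = (w + y)/(y + (8 + w + y)) = (w + y)/(8 + w + 2*y))
r = -30
(r + W(-10, q(-5)))² = (-30 + (-10 + 4)/(8 - 10 + 2*4))² = (-30 - 6/(8 - 10 + 8))² = (-30 - 6/6)² = (-30 + (⅙)*(-6))² = (-30 - 1)² = (-31)² = 961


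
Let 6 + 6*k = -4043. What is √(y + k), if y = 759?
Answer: √3030/6 ≈ 9.1742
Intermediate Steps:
k = -4049/6 (k = -1 + (⅙)*(-4043) = -1 - 4043/6 = -4049/6 ≈ -674.83)
√(y + k) = √(759 - 4049/6) = √(505/6) = √3030/6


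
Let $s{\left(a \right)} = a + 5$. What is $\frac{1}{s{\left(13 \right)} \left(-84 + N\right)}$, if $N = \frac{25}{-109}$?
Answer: $- \frac{109}{165258} \approx -0.00065957$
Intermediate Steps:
$s{\left(a \right)} = 5 + a$
$N = - \frac{25}{109}$ ($N = 25 \left(- \frac{1}{109}\right) = - \frac{25}{109} \approx -0.22936$)
$\frac{1}{s{\left(13 \right)} \left(-84 + N\right)} = \frac{1}{\left(5 + 13\right) \left(-84 - \frac{25}{109}\right)} = \frac{1}{18 \left(- \frac{9181}{109}\right)} = \frac{1}{- \frac{165258}{109}} = - \frac{109}{165258}$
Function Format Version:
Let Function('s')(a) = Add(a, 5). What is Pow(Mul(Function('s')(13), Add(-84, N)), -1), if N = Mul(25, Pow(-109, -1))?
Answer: Rational(-109, 165258) ≈ -0.00065957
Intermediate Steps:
Function('s')(a) = Add(5, a)
N = Rational(-25, 109) (N = Mul(25, Rational(-1, 109)) = Rational(-25, 109) ≈ -0.22936)
Pow(Mul(Function('s')(13), Add(-84, N)), -1) = Pow(Mul(Add(5, 13), Add(-84, Rational(-25, 109))), -1) = Pow(Mul(18, Rational(-9181, 109)), -1) = Pow(Rational(-165258, 109), -1) = Rational(-109, 165258)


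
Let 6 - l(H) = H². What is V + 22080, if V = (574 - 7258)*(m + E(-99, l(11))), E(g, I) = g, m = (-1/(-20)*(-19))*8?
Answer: 3672972/5 ≈ 7.3459e+5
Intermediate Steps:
l(H) = 6 - H²
m = -38/5 (m = (-1*(-1/20)*(-19))*8 = ((1/20)*(-19))*8 = -19/20*8 = -38/5 ≈ -7.6000)
V = 3562572/5 (V = (574 - 7258)*(-38/5 - 99) = -6684*(-533/5) = 3562572/5 ≈ 7.1251e+5)
V + 22080 = 3562572/5 + 22080 = 3672972/5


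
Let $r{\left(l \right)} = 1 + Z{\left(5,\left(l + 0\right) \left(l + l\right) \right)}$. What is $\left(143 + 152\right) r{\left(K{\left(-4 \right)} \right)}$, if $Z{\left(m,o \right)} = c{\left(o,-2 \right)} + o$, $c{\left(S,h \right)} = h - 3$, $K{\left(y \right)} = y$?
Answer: $8260$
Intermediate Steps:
$c{\left(S,h \right)} = -3 + h$
$Z{\left(m,o \right)} = -5 + o$ ($Z{\left(m,o \right)} = \left(-3 - 2\right) + o = -5 + o$)
$r{\left(l \right)} = -4 + 2 l^{2}$ ($r{\left(l \right)} = 1 + \left(-5 + \left(l + 0\right) \left(l + l\right)\right) = 1 + \left(-5 + l 2 l\right) = 1 + \left(-5 + 2 l^{2}\right) = -4 + 2 l^{2}$)
$\left(143 + 152\right) r{\left(K{\left(-4 \right)} \right)} = \left(143 + 152\right) \left(-4 + 2 \left(-4\right)^{2}\right) = 295 \left(-4 + 2 \cdot 16\right) = 295 \left(-4 + 32\right) = 295 \cdot 28 = 8260$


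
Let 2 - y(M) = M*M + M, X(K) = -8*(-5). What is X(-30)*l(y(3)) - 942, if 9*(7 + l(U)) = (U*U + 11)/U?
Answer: -3814/3 ≈ -1271.3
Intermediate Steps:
X(K) = 40
y(M) = 2 - M - M**2 (y(M) = 2 - (M*M + M) = 2 - (M**2 + M) = 2 - (M + M**2) = 2 + (-M - M**2) = 2 - M - M**2)
l(U) = -7 + (11 + U**2)/(9*U) (l(U) = -7 + ((U*U + 11)/U)/9 = -7 + ((U**2 + 11)/U)/9 = -7 + ((11 + U**2)/U)/9 = -7 + (11 + U**2)/(9*U))
X(-30)*l(y(3)) - 942 = 40*((11 + (2 - 1*3 - 1*3**2)*(-63 + (2 - 1*3 - 1*3**2)))/(9*(2 - 1*3 - 1*3**2))) - 942 = 40*((11 + (2 - 3 - 1*9)*(-63 + (2 - 3 - 1*9)))/(9*(2 - 3 - 1*9))) - 942 = 40*((11 + (2 - 3 - 9)*(-63 + (2 - 3 - 9)))/(9*(2 - 3 - 9))) - 942 = 40*((1/9)*(11 - 10*(-63 - 10))/(-10)) - 942 = 40*((1/9)*(-1/10)*(11 - 10*(-73))) - 942 = 40*((1/9)*(-1/10)*(11 + 730)) - 942 = 40*((1/9)*(-1/10)*741) - 942 = 40*(-247/30) - 942 = -988/3 - 942 = -3814/3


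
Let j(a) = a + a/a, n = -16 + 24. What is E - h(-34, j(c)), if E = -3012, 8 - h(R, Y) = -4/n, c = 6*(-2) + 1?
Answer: -6041/2 ≈ -3020.5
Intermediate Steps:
n = 8
c = -11 (c = -12 + 1 = -11)
j(a) = 1 + a (j(a) = a + 1 = 1 + a)
h(R, Y) = 17/2 (h(R, Y) = 8 - (-4)/8 = 8 - 1*(-½) = 8 + ½ = 17/2)
E - h(-34, j(c)) = -3012 - 1*17/2 = -3012 - 17/2 = -6041/2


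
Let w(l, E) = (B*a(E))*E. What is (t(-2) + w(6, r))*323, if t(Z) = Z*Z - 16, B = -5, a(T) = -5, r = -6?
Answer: -52326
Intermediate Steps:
w(l, E) = 25*E (w(l, E) = (-5*(-5))*E = 25*E)
t(Z) = -16 + Z**2 (t(Z) = Z**2 - 16 = -16 + Z**2)
(t(-2) + w(6, r))*323 = ((-16 + (-2)**2) + 25*(-6))*323 = ((-16 + 4) - 150)*323 = (-12 - 150)*323 = -162*323 = -52326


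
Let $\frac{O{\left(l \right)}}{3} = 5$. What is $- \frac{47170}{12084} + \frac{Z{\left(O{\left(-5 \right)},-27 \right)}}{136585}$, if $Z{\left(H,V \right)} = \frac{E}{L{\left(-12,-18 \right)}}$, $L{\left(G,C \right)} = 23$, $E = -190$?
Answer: $- \frac{279593827}{71625174} \approx -3.9036$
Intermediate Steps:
$O{\left(l \right)} = 15$ ($O{\left(l \right)} = 3 \cdot 5 = 15$)
$Z{\left(H,V \right)} = - \frac{190}{23}$
$- \frac{47170}{12084} + \frac{Z{\left(O{\left(-5 \right)},-27 \right)}}{136585} = - \frac{47170}{12084} - \frac{190}{23 \cdot 136585} = \left(-47170\right) \frac{1}{12084} - \frac{38}{628291} = - \frac{445}{114} - \frac{38}{628291} = - \frac{279593827}{71625174}$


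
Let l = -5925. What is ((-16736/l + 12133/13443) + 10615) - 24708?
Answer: -374069136334/26549925 ≈ -14089.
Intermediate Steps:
((-16736/l + 12133/13443) + 10615) - 24708 = ((-16736/(-5925) + 12133/13443) + 10615) - 24708 = ((-16736*(-1/5925) + 12133*(1/13443)) + 10615) - 24708 = ((16736/5925 + 12133/13443) + 10615) - 24708 = (98956691/26549925 + 10615) - 24708 = 281926410566/26549925 - 24708 = -374069136334/26549925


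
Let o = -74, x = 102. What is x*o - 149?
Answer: -7697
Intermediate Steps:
x*o - 149 = 102*(-74) - 149 = -7548 - 149 = -7697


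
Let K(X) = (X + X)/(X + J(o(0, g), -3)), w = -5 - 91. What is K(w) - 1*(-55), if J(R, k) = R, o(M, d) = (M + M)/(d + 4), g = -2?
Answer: 57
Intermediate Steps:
o(M, d) = 2*M/(4 + d) (o(M, d) = (2*M)/(4 + d) = 2*M/(4 + d))
w = -96
K(X) = 2 (K(X) = (X + X)/(X + 2*0/(4 - 2)) = (2*X)/(X + 2*0/2) = (2*X)/(X + 2*0*(½)) = (2*X)/(X + 0) = (2*X)/X = 2)
K(w) - 1*(-55) = 2 - 1*(-55) = 2 + 55 = 57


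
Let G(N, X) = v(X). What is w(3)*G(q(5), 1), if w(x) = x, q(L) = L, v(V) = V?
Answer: 3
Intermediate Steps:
G(N, X) = X
w(3)*G(q(5), 1) = 3*1 = 3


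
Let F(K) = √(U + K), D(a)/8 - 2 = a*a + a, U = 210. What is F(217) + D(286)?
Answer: 656672 + √427 ≈ 6.5669e+5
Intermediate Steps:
D(a) = 16 + 8*a + 8*a² (D(a) = 16 + 8*(a*a + a) = 16 + 8*(a² + a) = 16 + 8*(a + a²) = 16 + (8*a + 8*a²) = 16 + 8*a + 8*a²)
F(K) = √(210 + K)
F(217) + D(286) = √(210 + 217) + (16 + 8*286 + 8*286²) = √427 + (16 + 2288 + 8*81796) = √427 + (16 + 2288 + 654368) = √427 + 656672 = 656672 + √427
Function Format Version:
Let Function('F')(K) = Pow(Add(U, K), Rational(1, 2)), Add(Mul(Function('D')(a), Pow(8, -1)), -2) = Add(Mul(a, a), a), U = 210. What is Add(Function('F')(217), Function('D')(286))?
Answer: Add(656672, Pow(427, Rational(1, 2))) ≈ 6.5669e+5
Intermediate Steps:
Function('D')(a) = Add(16, Mul(8, a), Mul(8, Pow(a, 2))) (Function('D')(a) = Add(16, Mul(8, Add(Mul(a, a), a))) = Add(16, Mul(8, Add(Pow(a, 2), a))) = Add(16, Mul(8, Add(a, Pow(a, 2)))) = Add(16, Add(Mul(8, a), Mul(8, Pow(a, 2)))) = Add(16, Mul(8, a), Mul(8, Pow(a, 2))))
Function('F')(K) = Pow(Add(210, K), Rational(1, 2))
Add(Function('F')(217), Function('D')(286)) = Add(Pow(Add(210, 217), Rational(1, 2)), Add(16, Mul(8, 286), Mul(8, Pow(286, 2)))) = Add(Pow(427, Rational(1, 2)), Add(16, 2288, Mul(8, 81796))) = Add(Pow(427, Rational(1, 2)), Add(16, 2288, 654368)) = Add(Pow(427, Rational(1, 2)), 656672) = Add(656672, Pow(427, Rational(1, 2)))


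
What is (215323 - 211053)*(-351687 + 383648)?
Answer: 136473470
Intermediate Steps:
(215323 - 211053)*(-351687 + 383648) = 4270*31961 = 136473470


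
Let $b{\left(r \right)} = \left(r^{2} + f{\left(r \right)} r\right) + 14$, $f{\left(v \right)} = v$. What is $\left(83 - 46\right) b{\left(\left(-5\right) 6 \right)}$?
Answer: $67118$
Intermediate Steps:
$b{\left(r \right)} = 14 + 2 r^{2}$ ($b{\left(r \right)} = \left(r^{2} + r r\right) + 14 = \left(r^{2} + r^{2}\right) + 14 = 2 r^{2} + 14 = 14 + 2 r^{2}$)
$\left(83 - 46\right) b{\left(\left(-5\right) 6 \right)} = \left(83 - 46\right) \left(14 + 2 \left(\left(-5\right) 6\right)^{2}\right) = 37 \left(14 + 2 \left(-30\right)^{2}\right) = 37 \left(14 + 2 \cdot 900\right) = 37 \left(14 + 1800\right) = 37 \cdot 1814 = 67118$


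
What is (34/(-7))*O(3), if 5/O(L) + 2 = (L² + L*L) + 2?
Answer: -85/63 ≈ -1.3492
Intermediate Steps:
O(L) = 5/(2*L²) (O(L) = 5/(-2 + ((L² + L*L) + 2)) = 5/(-2 + ((L² + L²) + 2)) = 5/(-2 + (2*L² + 2)) = 5/(-2 + (2 + 2*L²)) = 5/((2*L²)) = 5*(1/(2*L²)) = 5/(2*L²))
(34/(-7))*O(3) = (34/(-7))*((5/2)/3²) = (34*(-⅐))*((5/2)*(⅑)) = -34/7*5/18 = -85/63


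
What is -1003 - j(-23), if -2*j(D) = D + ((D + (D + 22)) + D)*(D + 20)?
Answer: -944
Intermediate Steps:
j(D) = -D/2 - (20 + D)*(22 + 3*D)/2 (j(D) = -(D + ((D + (D + 22)) + D)*(D + 20))/2 = -(D + ((D + (22 + D)) + D)*(20 + D))/2 = -(D + ((22 + 2*D) + D)*(20 + D))/2 = -(D + (22 + 3*D)*(20 + D))/2 = -(D + (20 + D)*(22 + 3*D))/2 = -D/2 - (20 + D)*(22 + 3*D)/2)
-1003 - j(-23) = -1003 - (-220 - 83/2*(-23) - 3/2*(-23)²) = -1003 - (-220 + 1909/2 - 3/2*529) = -1003 - (-220 + 1909/2 - 1587/2) = -1003 - 1*(-59) = -1003 + 59 = -944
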